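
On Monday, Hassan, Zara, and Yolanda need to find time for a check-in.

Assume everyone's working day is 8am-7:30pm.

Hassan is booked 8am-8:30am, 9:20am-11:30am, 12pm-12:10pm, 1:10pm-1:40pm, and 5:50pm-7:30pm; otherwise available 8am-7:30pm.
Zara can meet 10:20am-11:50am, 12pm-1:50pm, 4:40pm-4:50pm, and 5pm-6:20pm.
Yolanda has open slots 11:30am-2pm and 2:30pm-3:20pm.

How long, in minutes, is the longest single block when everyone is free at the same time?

Hassan free within 08:00–19:30: 08:30–09:20, 11:30–12:00, 12:10–13:10, 13:40–17:50.
Hassan ∩ Zara: 11:30–11:50, 12:10–13:10, 13:40–13:50, 16:40–16:50, 17:00–17:50.
Hassan ∩ Zara ∩ Yolanda: 11:30–11:50, 12:10–13:10, 13:40–13:50.
Common window lengths: 20, 60, 10 min; longest is 60.

60 minutes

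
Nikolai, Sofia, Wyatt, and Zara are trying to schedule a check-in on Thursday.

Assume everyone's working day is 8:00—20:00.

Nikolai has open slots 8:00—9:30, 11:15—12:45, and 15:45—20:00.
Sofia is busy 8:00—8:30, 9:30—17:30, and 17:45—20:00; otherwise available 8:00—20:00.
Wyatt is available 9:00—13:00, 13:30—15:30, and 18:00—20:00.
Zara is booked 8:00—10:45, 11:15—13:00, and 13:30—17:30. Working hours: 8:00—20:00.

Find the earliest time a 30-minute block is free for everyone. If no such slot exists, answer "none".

Sofia free within 08:00–20:00: 08:30–09:30, 17:30–17:45.
Zara free within 08:00–20:00: 10:45–11:15, 13:00–13:30, 17:30–20:00.
Nikolai ∩ Sofia: 08:30–09:30, 17:30–17:45.
Nikolai ∩ Sofia ∩ Wyatt: 09:00–09:30.
Nikolai ∩ Sofia ∩ Wyatt ∩ Zara: (none).
Windows ≥ 30 min: (none).

none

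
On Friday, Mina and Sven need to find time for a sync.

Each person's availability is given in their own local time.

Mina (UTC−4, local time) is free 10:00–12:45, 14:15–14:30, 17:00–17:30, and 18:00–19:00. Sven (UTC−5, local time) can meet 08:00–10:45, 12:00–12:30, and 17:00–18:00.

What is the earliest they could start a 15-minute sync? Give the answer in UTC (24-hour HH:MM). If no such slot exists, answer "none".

14:00

Mina → UTC: 14:00–16:45, 18:15–18:30, 21:00–21:30, 22:00–23:00.
Sven → UTC: 13:00–15:45, 17:00–17:30, 22:00–23:00.
Mina ∩ Sven: 14:00–15:45, 22:00–23:00.
Windows ≥ 15 min: 14:00–15:45, 22:00–23:00.
Earliest such window starts at 14:00.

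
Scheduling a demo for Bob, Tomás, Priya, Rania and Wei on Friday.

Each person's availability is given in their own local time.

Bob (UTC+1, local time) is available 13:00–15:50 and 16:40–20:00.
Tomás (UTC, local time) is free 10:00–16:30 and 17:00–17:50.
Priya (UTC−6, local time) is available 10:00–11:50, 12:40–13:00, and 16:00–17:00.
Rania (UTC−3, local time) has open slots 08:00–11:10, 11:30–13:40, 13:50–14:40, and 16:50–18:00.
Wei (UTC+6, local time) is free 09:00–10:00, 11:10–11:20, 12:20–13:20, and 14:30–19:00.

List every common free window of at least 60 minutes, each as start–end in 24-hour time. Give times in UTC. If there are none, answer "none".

none

Bob → UTC: 12:00–14:50, 15:40–19:00.
Tomás → UTC: 10:00–16:30, 17:00–17:50.
Priya → UTC: 16:00–17:50, 18:40–19:00, 22:00–23:00.
Rania → UTC: 11:00–14:10, 14:30–16:40, 16:50–17:40, 19:50–21:00.
Wei → UTC: 03:00–04:00, 05:10–05:20, 06:20–07:20, 08:30–13:00.
Bob ∩ Tomás: 12:00–14:50, 15:40–16:30, 17:00–17:50.
Bob ∩ Tomás ∩ Priya: 16:00–16:30, 17:00–17:50.
Bob ∩ Tomás ∩ Priya ∩ Rania: 16:00–16:30, 17:00–17:40.
Bob ∩ Tomás ∩ Priya ∩ Rania ∩ Wei: (none).
Windows ≥ 60 min: (none).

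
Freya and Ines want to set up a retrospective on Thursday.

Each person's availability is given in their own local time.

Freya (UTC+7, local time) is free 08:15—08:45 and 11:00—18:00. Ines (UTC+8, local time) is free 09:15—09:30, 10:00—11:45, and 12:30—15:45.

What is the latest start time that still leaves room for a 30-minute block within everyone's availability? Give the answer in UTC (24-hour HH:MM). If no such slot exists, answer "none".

Freya → UTC: 01:15–01:45, 04:00–11:00.
Ines → UTC: 01:15–01:30, 02:00–03:45, 04:30–07:45.
Freya ∩ Ines: 01:15–01:30, 04:30–07:45.
Windows ≥ 30 min: 04:30–07:45.
Latest start in the last window 04:30–07:45 is 07:45 − 30 min = 07:15.

07:15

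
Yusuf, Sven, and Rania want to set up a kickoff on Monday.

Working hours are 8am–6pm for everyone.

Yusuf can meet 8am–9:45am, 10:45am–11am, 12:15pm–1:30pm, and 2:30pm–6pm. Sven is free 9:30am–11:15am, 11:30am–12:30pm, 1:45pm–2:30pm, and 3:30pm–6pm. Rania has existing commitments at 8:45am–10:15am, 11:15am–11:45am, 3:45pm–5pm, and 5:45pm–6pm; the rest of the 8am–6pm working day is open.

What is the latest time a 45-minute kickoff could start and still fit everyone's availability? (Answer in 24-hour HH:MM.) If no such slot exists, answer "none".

17:00

Rania free within 08:00–18:00: 08:00–08:45, 10:15–11:15, 11:45–15:45, 17:00–17:45.
Yusuf ∩ Sven: 09:30–09:45, 10:45–11:00, 12:15–12:30, 15:30–18:00.
Yusuf ∩ Sven ∩ Rania: 10:45–11:00, 12:15–12:30, 15:30–15:45, 17:00–17:45.
Windows ≥ 45 min: 17:00–17:45.
Latest start in the last window 17:00–17:45 is 17:45 − 45 min = 17:00.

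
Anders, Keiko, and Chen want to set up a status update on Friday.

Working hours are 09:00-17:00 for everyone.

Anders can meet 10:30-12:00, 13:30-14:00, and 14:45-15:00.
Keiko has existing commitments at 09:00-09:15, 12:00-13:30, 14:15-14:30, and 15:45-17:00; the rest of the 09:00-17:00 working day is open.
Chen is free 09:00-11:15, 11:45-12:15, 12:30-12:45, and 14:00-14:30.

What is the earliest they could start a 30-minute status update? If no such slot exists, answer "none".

Keiko free within 09:00–17:00: 09:15–12:00, 13:30–14:15, 14:30–15:45.
Anders ∩ Keiko: 10:30–12:00, 13:30–14:00, 14:45–15:00.
Anders ∩ Keiko ∩ Chen: 10:30–11:15, 11:45–12:00.
Windows ≥ 30 min: 10:30–11:15.
Earliest such window starts at 10:30.

10:30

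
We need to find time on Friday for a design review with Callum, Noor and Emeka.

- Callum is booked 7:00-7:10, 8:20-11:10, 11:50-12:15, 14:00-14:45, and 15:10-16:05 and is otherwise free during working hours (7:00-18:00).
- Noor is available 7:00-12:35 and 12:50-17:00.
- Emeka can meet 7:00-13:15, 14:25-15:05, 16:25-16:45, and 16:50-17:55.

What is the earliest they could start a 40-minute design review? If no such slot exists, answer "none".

Callum free within 07:00–18:00: 07:10–08:20, 11:10–11:50, 12:15–14:00, 14:45–15:10, 16:05–18:00.
Callum ∩ Noor: 07:10–08:20, 11:10–11:50, 12:15–12:35, 12:50–14:00, 14:45–15:10, 16:05–17:00.
Callum ∩ Noor ∩ Emeka: 07:10–08:20, 11:10–11:50, 12:15–12:35, 12:50–13:15, 14:45–15:05, 16:25–16:45, 16:50–17:00.
Windows ≥ 40 min: 07:10–08:20, 11:10–11:50.
Earliest such window starts at 07:10.

07:10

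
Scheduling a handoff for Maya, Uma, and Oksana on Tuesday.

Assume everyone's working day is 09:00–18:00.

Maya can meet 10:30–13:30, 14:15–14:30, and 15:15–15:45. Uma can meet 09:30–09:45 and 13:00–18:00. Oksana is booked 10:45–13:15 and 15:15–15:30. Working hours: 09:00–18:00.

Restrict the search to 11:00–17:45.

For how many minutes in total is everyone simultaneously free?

Oksana free within 09:00–18:00: 09:00–10:45, 13:15–15:15, 15:30–18:00.
Maya ∩ Uma: 13:00–13:30, 14:15–14:30, 15:15–15:45.
Maya ∩ Uma ∩ Oksana: 13:15–13:30, 14:15–14:30, 15:30–15:45.
Restricted to 11:00–17:45: 13:15–13:30, 14:15–14:30, 15:30–15:45.
Total common minutes: 15 + 15 + 15 = 45.

45 minutes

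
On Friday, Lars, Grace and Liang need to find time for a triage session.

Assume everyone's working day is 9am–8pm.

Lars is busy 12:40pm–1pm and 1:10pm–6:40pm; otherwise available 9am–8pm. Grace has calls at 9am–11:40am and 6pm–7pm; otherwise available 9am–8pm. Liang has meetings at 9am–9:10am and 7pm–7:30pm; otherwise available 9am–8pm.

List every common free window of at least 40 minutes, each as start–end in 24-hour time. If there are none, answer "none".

11:40–12:40

Lars free within 09:00–20:00: 09:00–12:40, 13:00–13:10, 18:40–20:00.
Grace free within 09:00–20:00: 11:40–18:00, 19:00–20:00.
Liang free within 09:00–20:00: 09:10–19:00, 19:30–20:00.
Lars ∩ Grace: 11:40–12:40, 13:00–13:10, 19:00–20:00.
Lars ∩ Grace ∩ Liang: 11:40–12:40, 13:00–13:10, 19:30–20:00.
Windows ≥ 40 min: 11:40–12:40.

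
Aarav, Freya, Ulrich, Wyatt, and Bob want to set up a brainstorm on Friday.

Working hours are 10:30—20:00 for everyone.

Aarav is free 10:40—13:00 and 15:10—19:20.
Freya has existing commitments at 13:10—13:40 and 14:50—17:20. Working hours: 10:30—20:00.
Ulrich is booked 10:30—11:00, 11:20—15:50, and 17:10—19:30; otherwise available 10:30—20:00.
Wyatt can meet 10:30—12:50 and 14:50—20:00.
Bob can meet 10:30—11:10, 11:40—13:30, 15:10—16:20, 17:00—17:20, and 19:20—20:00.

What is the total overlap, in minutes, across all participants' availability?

10 minutes

Freya free within 10:30–20:00: 10:30–13:10, 13:40–14:50, 17:20–20:00.
Ulrich free within 10:30–20:00: 11:00–11:20, 15:50–17:10, 19:30–20:00.
Aarav ∩ Freya: 10:40–13:00, 17:20–19:20.
Aarav ∩ Freya ∩ Ulrich: 11:00–11:20.
Aarav ∩ Freya ∩ Ulrich ∩ Wyatt: 11:00–11:20.
Aarav ∩ Freya ∩ Ulrich ∩ Wyatt ∩ Bob: 11:00–11:10.
Total common minutes: 10.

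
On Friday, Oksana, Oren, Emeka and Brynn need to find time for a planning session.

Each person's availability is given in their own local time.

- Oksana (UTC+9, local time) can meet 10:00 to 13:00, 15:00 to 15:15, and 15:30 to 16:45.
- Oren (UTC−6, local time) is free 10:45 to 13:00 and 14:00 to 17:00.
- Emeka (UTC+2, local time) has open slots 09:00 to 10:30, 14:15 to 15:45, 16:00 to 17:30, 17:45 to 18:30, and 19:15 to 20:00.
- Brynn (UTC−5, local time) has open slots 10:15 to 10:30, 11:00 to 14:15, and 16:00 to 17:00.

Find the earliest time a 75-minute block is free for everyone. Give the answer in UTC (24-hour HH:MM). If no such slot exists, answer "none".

Oksana → UTC: 01:00–04:00, 06:00–06:15, 06:30–07:45.
Oren → UTC: 16:45–19:00, 20:00–23:00.
Emeka → UTC: 07:00–08:30, 12:15–13:45, 14:00–15:30, 15:45–16:30, 17:15–18:00.
Brynn → UTC: 15:15–15:30, 16:00–19:15, 21:00–22:00.
Oksana ∩ Oren: (none).
Oksana ∩ Oren ∩ Emeka: (none).
Oksana ∩ Oren ∩ Emeka ∩ Brynn: (none).
Windows ≥ 75 min: (none).

none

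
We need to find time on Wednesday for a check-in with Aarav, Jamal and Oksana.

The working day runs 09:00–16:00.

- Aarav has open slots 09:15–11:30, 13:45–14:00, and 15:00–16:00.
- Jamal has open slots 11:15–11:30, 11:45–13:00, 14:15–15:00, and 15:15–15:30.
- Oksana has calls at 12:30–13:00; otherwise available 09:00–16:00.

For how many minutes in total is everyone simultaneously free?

30 minutes

Oksana free within 09:00–16:00: 09:00–12:30, 13:00–16:00.
Aarav ∩ Jamal: 11:15–11:30, 15:15–15:30.
Aarav ∩ Jamal ∩ Oksana: 11:15–11:30, 15:15–15:30.
Total common minutes: 15 + 15 = 30.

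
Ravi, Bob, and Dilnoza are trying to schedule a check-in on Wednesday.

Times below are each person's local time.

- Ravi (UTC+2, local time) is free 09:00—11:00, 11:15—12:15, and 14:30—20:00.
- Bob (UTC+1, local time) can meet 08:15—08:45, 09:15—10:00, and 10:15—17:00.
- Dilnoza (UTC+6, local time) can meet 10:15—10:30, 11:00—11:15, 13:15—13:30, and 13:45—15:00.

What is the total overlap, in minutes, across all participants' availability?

60 minutes

Ravi → UTC: 07:00–09:00, 09:15–10:15, 12:30–18:00.
Bob → UTC: 07:15–07:45, 08:15–09:00, 09:15–16:00.
Dilnoza → UTC: 04:15–04:30, 05:00–05:15, 07:15–07:30, 07:45–09:00.
Ravi ∩ Bob: 07:15–07:45, 08:15–09:00, 09:15–10:15, 12:30–16:00.
Ravi ∩ Bob ∩ Dilnoza: 07:15–07:30, 08:15–09:00.
Total common minutes: 15 + 45 = 60.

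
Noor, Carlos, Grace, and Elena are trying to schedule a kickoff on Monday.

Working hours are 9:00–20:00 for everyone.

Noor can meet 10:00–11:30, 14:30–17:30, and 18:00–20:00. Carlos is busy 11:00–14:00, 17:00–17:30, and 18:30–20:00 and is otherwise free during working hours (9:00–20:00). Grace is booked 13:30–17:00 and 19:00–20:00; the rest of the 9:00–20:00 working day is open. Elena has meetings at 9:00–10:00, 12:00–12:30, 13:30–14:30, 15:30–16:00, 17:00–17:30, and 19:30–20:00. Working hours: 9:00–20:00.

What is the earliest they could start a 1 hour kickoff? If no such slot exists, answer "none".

Carlos free within 09:00–20:00: 09:00–11:00, 14:00–17:00, 17:30–18:30.
Grace free within 09:00–20:00: 09:00–13:30, 17:00–19:00.
Elena free within 09:00–20:00: 10:00–12:00, 12:30–13:30, 14:30–15:30, 16:00–17:00, 17:30–19:30.
Noor ∩ Carlos: 10:00–11:00, 14:30–17:00, 18:00–18:30.
Noor ∩ Carlos ∩ Grace: 10:00–11:00, 18:00–18:30.
Noor ∩ Carlos ∩ Grace ∩ Elena: 10:00–11:00, 18:00–18:30.
Windows ≥ 60 min: 10:00–11:00.
Earliest such window starts at 10:00.

10:00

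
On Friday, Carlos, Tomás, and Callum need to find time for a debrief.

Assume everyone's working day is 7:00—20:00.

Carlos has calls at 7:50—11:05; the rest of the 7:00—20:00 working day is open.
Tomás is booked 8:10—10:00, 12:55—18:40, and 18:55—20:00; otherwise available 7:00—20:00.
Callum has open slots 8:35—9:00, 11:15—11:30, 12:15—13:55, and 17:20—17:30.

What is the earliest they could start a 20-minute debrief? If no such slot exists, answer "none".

12:15

Carlos free within 07:00–20:00: 07:00–07:50, 11:05–20:00.
Tomás free within 07:00–20:00: 07:00–08:10, 10:00–12:55, 18:40–18:55.
Carlos ∩ Tomás: 07:00–07:50, 11:05–12:55, 18:40–18:55.
Carlos ∩ Tomás ∩ Callum: 11:15–11:30, 12:15–12:55.
Windows ≥ 20 min: 12:15–12:55.
Earliest such window starts at 12:15.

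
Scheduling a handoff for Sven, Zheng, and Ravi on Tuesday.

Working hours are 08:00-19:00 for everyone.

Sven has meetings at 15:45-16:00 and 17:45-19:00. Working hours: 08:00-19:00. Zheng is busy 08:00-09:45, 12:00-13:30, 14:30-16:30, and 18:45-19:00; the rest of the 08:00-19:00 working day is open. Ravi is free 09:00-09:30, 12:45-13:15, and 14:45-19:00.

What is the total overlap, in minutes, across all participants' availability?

75 minutes

Sven free within 08:00–19:00: 08:00–15:45, 16:00–17:45.
Zheng free within 08:00–19:00: 09:45–12:00, 13:30–14:30, 16:30–18:45.
Sven ∩ Zheng: 09:45–12:00, 13:30–14:30, 16:30–17:45.
Sven ∩ Zheng ∩ Ravi: 16:30–17:45.
Total common minutes: 75.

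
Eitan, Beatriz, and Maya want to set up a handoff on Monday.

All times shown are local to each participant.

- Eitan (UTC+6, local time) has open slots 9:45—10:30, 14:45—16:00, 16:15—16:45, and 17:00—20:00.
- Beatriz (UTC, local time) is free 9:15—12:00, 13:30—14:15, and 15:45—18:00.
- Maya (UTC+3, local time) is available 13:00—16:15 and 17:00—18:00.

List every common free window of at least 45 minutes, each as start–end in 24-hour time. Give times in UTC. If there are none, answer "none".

Eitan → UTC: 03:45–04:30, 08:45–10:00, 10:15–10:45, 11:00–14:00.
Beatriz → UTC: 09:15–12:00, 13:30–14:15, 15:45–18:00.
Maya → UTC: 10:00–13:15, 14:00–15:00.
Eitan ∩ Beatriz: 09:15–10:00, 10:15–10:45, 11:00–12:00, 13:30–14:00.
Eitan ∩ Beatriz ∩ Maya: 10:15–10:45, 11:00–12:00.
Windows ≥ 45 min: 11:00–12:00.

11:00–12:00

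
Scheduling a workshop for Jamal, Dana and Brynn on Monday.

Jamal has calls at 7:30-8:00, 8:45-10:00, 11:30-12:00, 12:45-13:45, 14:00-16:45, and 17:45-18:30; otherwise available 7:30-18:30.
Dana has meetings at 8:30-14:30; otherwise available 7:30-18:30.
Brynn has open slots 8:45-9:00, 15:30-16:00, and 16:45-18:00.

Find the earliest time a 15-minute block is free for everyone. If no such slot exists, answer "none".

16:45

Jamal free within 07:30–18:30: 08:00–08:45, 10:00–11:30, 12:00–12:45, 13:45–14:00, 16:45–17:45.
Dana free within 07:30–18:30: 07:30–08:30, 14:30–18:30.
Jamal ∩ Dana: 08:00–08:30, 16:45–17:45.
Jamal ∩ Dana ∩ Brynn: 16:45–17:45.
Windows ≥ 15 min: 16:45–17:45.
Earliest such window starts at 16:45.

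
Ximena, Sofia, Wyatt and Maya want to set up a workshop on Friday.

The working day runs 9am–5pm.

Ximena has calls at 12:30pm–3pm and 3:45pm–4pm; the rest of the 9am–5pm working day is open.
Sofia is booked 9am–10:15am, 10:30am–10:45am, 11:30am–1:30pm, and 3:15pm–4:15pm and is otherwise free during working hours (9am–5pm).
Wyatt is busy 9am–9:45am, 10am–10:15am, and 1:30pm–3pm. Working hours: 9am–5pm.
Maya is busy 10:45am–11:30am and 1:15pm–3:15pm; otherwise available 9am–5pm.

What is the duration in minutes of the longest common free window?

Ximena free within 09:00–17:00: 09:00–12:30, 15:00–15:45, 16:00–17:00.
Sofia free within 09:00–17:00: 10:15–10:30, 10:45–11:30, 13:30–15:15, 16:15–17:00.
Wyatt free within 09:00–17:00: 09:45–10:00, 10:15–13:30, 15:00–17:00.
Maya free within 09:00–17:00: 09:00–10:45, 11:30–13:15, 15:15–17:00.
Ximena ∩ Sofia: 10:15–10:30, 10:45–11:30, 15:00–15:15, 16:15–17:00.
Ximena ∩ Sofia ∩ Wyatt: 10:15–10:30, 10:45–11:30, 15:00–15:15, 16:15–17:00.
Ximena ∩ Sofia ∩ Wyatt ∩ Maya: 10:15–10:30, 16:15–17:00.
Common window lengths: 15, 45 min; longest is 45.

45 minutes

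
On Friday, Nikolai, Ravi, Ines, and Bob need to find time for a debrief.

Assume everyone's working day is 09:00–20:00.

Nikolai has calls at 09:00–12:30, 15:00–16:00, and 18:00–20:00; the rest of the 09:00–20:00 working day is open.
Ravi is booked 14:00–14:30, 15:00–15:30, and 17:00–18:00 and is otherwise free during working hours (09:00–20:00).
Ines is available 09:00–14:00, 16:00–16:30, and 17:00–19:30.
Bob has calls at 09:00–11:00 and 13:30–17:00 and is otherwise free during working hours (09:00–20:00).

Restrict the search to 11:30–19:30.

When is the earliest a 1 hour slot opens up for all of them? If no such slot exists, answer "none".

12:30

Nikolai free within 09:00–20:00: 12:30–15:00, 16:00–18:00.
Ravi free within 09:00–20:00: 09:00–14:00, 14:30–15:00, 15:30–17:00, 18:00–20:00.
Bob free within 09:00–20:00: 11:00–13:30, 17:00–20:00.
Nikolai ∩ Ravi: 12:30–14:00, 14:30–15:00, 16:00–17:00.
Nikolai ∩ Ravi ∩ Ines: 12:30–14:00, 16:00–16:30.
Nikolai ∩ Ravi ∩ Ines ∩ Bob: 12:30–13:30.
Restricted to 11:30–19:30: 12:30–13:30.
Windows ≥ 60 min: 12:30–13:30.
Earliest such window starts at 12:30.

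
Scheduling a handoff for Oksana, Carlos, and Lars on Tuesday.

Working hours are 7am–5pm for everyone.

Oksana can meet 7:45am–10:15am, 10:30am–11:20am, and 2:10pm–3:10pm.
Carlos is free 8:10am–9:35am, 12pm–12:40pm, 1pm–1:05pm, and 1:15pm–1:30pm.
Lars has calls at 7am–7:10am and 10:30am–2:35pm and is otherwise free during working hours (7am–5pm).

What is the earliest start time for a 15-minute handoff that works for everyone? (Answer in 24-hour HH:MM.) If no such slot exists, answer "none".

Lars free within 07:00–17:00: 07:10–10:30, 14:35–17:00.
Oksana ∩ Carlos: 08:10–09:35.
Oksana ∩ Carlos ∩ Lars: 08:10–09:35.
Windows ≥ 15 min: 08:10–09:35.
Earliest such window starts at 08:10.

08:10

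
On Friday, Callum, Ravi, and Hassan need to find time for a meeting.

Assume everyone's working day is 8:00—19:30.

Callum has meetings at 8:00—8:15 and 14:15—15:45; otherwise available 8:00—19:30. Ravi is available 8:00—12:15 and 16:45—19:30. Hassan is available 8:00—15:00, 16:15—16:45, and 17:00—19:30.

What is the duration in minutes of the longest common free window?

240 minutes

Callum free within 08:00–19:30: 08:15–14:15, 15:45–19:30.
Callum ∩ Ravi: 08:15–12:15, 16:45–19:30.
Callum ∩ Ravi ∩ Hassan: 08:15–12:15, 17:00–19:30.
Common window lengths: 240, 150 min; longest is 240.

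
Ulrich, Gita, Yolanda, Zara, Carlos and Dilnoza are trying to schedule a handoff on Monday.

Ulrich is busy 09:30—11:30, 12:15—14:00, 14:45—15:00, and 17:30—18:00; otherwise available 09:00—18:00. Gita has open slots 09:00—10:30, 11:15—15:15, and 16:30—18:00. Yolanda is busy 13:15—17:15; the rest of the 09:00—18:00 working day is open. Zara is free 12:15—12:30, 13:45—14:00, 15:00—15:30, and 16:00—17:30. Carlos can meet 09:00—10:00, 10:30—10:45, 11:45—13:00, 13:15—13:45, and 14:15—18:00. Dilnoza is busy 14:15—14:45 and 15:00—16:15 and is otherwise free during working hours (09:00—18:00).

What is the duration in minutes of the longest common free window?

15 minutes

Ulrich free within 09:00–18:00: 09:00–09:30, 11:30–12:15, 14:00–14:45, 15:00–17:30.
Yolanda free within 09:00–18:00: 09:00–13:15, 17:15–18:00.
Dilnoza free within 09:00–18:00: 09:00–14:15, 14:45–15:00, 16:15–18:00.
Ulrich ∩ Gita: 09:00–09:30, 11:30–12:15, 14:00–14:45, 15:00–15:15, 16:30–17:30.
Ulrich ∩ Gita ∩ Yolanda: 09:00–09:30, 11:30–12:15, 17:15–17:30.
Ulrich ∩ Gita ∩ Yolanda ∩ Zara: 17:15–17:30.
Ulrich ∩ Gita ∩ Yolanda ∩ Zara ∩ Carlos: 17:15–17:30.
Ulrich ∩ Gita ∩ Yolanda ∩ Zara ∩ Carlos ∩ Dilnoza: 17:15–17:30.
Single common window of 15 minutes.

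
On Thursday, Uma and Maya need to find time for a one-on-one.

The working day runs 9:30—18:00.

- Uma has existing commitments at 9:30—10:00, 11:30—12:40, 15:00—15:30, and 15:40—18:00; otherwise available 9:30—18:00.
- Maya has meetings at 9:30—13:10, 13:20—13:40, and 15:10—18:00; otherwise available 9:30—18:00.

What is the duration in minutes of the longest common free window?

Uma free within 09:30–18:00: 10:00–11:30, 12:40–15:00, 15:30–15:40.
Maya free within 09:30–18:00: 13:10–13:20, 13:40–15:10.
Uma ∩ Maya: 13:10–13:20, 13:40–15:00.
Common window lengths: 10, 80 min; longest is 80.

80 minutes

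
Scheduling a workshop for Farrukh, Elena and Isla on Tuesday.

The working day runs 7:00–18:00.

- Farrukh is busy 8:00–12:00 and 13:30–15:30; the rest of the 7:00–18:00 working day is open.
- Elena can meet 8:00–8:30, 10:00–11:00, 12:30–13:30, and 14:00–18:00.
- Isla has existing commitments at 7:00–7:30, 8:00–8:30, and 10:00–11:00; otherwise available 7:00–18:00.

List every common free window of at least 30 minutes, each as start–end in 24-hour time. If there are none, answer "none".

12:30–13:30, 15:30–18:00

Farrukh free within 07:00–18:00: 07:00–08:00, 12:00–13:30, 15:30–18:00.
Isla free within 07:00–18:00: 07:30–08:00, 08:30–10:00, 11:00–18:00.
Farrukh ∩ Elena: 12:30–13:30, 15:30–18:00.
Farrukh ∩ Elena ∩ Isla: 12:30–13:30, 15:30–18:00.
Windows ≥ 30 min: 12:30–13:30, 15:30–18:00.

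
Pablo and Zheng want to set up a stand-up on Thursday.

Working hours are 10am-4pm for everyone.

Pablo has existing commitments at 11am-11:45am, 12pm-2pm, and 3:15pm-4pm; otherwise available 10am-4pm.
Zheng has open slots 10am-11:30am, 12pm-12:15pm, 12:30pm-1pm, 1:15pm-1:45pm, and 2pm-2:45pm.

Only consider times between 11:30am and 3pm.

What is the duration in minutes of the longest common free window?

45 minutes

Pablo free within 10:00–16:00: 10:00–11:00, 11:45–12:00, 14:00–15:15.
Pablo ∩ Zheng: 10:00–11:00, 14:00–14:45.
Restricted to 11:30–15:00: 14:00–14:45.
Single common window of 45 minutes.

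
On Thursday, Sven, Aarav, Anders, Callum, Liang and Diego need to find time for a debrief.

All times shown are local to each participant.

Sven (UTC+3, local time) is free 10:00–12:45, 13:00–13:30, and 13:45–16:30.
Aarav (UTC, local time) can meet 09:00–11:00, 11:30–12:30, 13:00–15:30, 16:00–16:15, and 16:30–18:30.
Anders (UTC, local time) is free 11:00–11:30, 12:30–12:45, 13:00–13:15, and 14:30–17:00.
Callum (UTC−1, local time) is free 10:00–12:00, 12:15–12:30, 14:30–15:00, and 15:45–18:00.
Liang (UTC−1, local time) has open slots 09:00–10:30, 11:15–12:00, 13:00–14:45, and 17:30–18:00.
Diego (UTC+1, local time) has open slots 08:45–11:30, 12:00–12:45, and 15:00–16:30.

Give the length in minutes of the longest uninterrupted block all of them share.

Sven → UTC: 07:00–09:45, 10:00–10:30, 10:45–13:30.
Aarav → UTC: 09:00–11:00, 11:30–12:30, 13:00–15:30, 16:00–16:15, 16:30–18:30.
Anders → UTC: 11:00–11:30, 12:30–12:45, 13:00–13:15, 14:30–17:00.
Callum → UTC: 11:00–13:00, 13:15–13:30, 15:30–16:00, 16:45–19:00.
Liang → UTC: 10:00–11:30, 12:15–13:00, 14:00–15:45, 18:30–19:00.
Diego → UTC: 07:45–10:30, 11:00–11:45, 14:00–15:30.
Sven ∩ Aarav: 09:00–09:45, 10:00–10:30, 10:45–11:00, 11:30–12:30, 13:00–13:30.
Sven ∩ Aarav ∩ Anders: 13:00–13:15.
Sven ∩ Aarav ∩ Anders ∩ Callum: (none).
Sven ∩ Aarav ∩ Anders ∩ Callum ∩ Liang: (none).
Sven ∩ Aarav ∩ Anders ∩ Callum ∩ Liang ∩ Diego: (none).
No common window.

0 minutes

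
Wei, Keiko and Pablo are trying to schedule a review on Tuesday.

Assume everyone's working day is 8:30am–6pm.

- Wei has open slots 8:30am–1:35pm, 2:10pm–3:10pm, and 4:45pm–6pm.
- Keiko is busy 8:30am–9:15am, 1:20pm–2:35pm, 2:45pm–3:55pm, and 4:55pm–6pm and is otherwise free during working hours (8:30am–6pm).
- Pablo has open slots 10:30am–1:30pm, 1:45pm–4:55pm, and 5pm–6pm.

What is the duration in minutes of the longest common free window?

170 minutes

Keiko free within 08:30–18:00: 09:15–13:20, 14:35–14:45, 15:55–16:55.
Wei ∩ Keiko: 09:15–13:20, 14:35–14:45, 16:45–16:55.
Wei ∩ Keiko ∩ Pablo: 10:30–13:20, 14:35–14:45, 16:45–16:55.
Common window lengths: 170, 10, 10 min; longest is 170.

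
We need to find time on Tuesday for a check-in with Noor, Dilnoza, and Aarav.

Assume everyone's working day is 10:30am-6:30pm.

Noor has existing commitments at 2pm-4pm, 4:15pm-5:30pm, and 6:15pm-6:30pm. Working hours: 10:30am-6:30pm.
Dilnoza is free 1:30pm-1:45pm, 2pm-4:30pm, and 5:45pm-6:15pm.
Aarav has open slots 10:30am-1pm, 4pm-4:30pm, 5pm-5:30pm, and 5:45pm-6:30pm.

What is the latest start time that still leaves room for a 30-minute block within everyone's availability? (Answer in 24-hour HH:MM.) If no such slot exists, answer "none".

Noor free within 10:30–18:30: 10:30–14:00, 16:00–16:15, 17:30–18:15.
Noor ∩ Dilnoza: 13:30–13:45, 16:00–16:15, 17:45–18:15.
Noor ∩ Dilnoza ∩ Aarav: 16:00–16:15, 17:45–18:15.
Windows ≥ 30 min: 17:45–18:15.
Latest start in the last window 17:45–18:15 is 18:15 − 30 min = 17:45.

17:45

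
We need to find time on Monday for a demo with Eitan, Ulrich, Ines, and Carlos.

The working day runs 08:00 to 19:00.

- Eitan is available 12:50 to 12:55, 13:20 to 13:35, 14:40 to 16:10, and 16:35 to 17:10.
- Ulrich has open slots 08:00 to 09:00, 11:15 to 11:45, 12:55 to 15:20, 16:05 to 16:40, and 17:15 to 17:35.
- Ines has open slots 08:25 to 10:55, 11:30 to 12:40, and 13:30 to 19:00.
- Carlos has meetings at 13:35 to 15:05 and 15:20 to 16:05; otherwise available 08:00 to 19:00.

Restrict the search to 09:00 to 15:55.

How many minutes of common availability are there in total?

20 minutes

Carlos free within 08:00–19:00: 08:00–13:35, 15:05–15:20, 16:05–19:00.
Eitan ∩ Ulrich: 13:20–13:35, 14:40–15:20, 16:05–16:10, 16:35–16:40.
Eitan ∩ Ulrich ∩ Ines: 13:30–13:35, 14:40–15:20, 16:05–16:10, 16:35–16:40.
Eitan ∩ Ulrich ∩ Ines ∩ Carlos: 13:30–13:35, 15:05–15:20, 16:05–16:10, 16:35–16:40.
Restricted to 09:00–15:55: 13:30–13:35, 15:05–15:20.
Total common minutes: 5 + 15 = 20.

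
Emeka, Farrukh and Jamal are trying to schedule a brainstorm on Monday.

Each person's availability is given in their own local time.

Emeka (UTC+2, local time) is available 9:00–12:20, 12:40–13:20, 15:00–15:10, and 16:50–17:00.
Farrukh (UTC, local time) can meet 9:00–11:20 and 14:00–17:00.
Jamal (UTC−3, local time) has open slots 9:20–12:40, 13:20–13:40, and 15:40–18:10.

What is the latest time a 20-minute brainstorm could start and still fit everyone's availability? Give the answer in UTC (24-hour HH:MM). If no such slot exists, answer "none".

Emeka → UTC: 07:00–10:20, 10:40–11:20, 13:00–13:10, 14:50–15:00.
Farrukh → UTC: 09:00–11:20, 14:00–17:00.
Jamal → UTC: 12:20–15:40, 16:20–16:40, 18:40–21:10.
Emeka ∩ Farrukh: 09:00–10:20, 10:40–11:20, 14:50–15:00.
Emeka ∩ Farrukh ∩ Jamal: 14:50–15:00.
Windows ≥ 20 min: (none).

none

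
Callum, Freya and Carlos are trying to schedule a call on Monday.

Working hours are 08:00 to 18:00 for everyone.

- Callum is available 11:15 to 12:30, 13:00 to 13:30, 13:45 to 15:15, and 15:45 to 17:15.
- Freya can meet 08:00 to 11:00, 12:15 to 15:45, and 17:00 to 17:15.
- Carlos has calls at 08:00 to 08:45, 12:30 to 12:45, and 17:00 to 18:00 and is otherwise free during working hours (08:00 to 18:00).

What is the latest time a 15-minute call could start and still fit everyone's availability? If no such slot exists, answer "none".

Carlos free within 08:00–18:00: 08:45–12:30, 12:45–17:00.
Callum ∩ Freya: 12:15–12:30, 13:00–13:30, 13:45–15:15, 17:00–17:15.
Callum ∩ Freya ∩ Carlos: 12:15–12:30, 13:00–13:30, 13:45–15:15.
Windows ≥ 15 min: 12:15–12:30, 13:00–13:30, 13:45–15:15.
Latest start in the last window 13:45–15:15 is 15:15 − 15 min = 15:00.

15:00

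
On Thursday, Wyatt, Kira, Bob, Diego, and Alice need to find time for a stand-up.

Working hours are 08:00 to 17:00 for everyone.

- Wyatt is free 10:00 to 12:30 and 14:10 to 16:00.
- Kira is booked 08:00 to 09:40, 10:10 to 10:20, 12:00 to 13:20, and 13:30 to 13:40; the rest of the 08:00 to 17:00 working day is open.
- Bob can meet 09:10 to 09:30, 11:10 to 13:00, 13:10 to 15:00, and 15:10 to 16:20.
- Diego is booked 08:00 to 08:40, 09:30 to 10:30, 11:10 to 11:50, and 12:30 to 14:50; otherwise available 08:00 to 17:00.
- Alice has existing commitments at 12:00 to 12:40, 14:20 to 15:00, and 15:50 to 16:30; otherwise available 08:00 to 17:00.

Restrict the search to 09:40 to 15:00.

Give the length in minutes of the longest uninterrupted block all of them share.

10 minutes

Kira free within 08:00–17:00: 09:40–10:10, 10:20–12:00, 13:20–13:30, 13:40–17:00.
Diego free within 08:00–17:00: 08:40–09:30, 10:30–11:10, 11:50–12:30, 14:50–17:00.
Alice free within 08:00–17:00: 08:00–12:00, 12:40–14:20, 15:00–15:50, 16:30–17:00.
Wyatt ∩ Kira: 10:00–10:10, 10:20–12:00, 14:10–16:00.
Wyatt ∩ Kira ∩ Bob: 11:10–12:00, 14:10–15:00, 15:10–16:00.
Wyatt ∩ Kira ∩ Bob ∩ Diego: 11:50–12:00, 14:50–15:00, 15:10–16:00.
Wyatt ∩ Kira ∩ Bob ∩ Diego ∩ Alice: 11:50–12:00, 15:10–15:50.
Restricted to 09:40–15:00: 11:50–12:00.
Single common window of 10 minutes.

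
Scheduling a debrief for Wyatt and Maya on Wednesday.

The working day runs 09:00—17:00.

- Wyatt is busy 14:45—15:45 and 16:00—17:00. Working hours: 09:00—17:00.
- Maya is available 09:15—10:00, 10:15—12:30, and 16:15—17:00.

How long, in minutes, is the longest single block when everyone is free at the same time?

Wyatt free within 09:00–17:00: 09:00–14:45, 15:45–16:00.
Wyatt ∩ Maya: 09:15–10:00, 10:15–12:30.
Common window lengths: 45, 135 min; longest is 135.

135 minutes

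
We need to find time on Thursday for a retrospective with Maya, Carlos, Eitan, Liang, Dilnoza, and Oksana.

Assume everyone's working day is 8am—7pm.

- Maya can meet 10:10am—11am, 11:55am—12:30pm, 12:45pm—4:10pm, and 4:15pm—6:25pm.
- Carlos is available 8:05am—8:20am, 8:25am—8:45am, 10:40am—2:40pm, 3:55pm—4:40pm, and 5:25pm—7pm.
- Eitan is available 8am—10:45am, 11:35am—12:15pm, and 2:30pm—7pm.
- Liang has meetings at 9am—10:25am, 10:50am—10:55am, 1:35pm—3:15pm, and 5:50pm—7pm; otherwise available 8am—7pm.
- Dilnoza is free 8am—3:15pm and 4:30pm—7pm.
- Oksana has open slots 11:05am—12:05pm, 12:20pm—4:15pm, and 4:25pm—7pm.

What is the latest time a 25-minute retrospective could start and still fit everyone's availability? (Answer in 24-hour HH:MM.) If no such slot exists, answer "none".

Liang free within 08:00–19:00: 08:00–09:00, 10:25–10:50, 10:55–13:35, 15:15–17:50.
Maya ∩ Carlos: 10:40–11:00, 11:55–12:30, 12:45–14:40, 15:55–16:10, 16:15–16:40, 17:25–18:25.
Maya ∩ Carlos ∩ Eitan: 10:40–10:45, 11:55–12:15, 14:30–14:40, 15:55–16:10, 16:15–16:40, 17:25–18:25.
Maya ∩ Carlos ∩ Eitan ∩ Liang: 10:40–10:45, 11:55–12:15, 15:55–16:10, 16:15–16:40, 17:25–17:50.
Maya ∩ Carlos ∩ Eitan ∩ Liang ∩ Dilnoza: 10:40–10:45, 11:55–12:15, 16:30–16:40, 17:25–17:50.
Maya ∩ Carlos ∩ Eitan ∩ Liang ∩ Dilnoza ∩ Oksana: 11:55–12:05, 16:30–16:40, 17:25–17:50.
Windows ≥ 25 min: 17:25–17:50.
Latest start in the last window 17:25–17:50 is 17:50 − 25 min = 17:25.

17:25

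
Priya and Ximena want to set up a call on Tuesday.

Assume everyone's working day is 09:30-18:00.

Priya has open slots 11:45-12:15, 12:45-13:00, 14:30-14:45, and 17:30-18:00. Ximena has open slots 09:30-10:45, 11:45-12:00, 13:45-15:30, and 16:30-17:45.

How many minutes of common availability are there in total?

45 minutes

Priya ∩ Ximena: 11:45–12:00, 14:30–14:45, 17:30–17:45.
Total common minutes: 15 + 15 + 15 = 45.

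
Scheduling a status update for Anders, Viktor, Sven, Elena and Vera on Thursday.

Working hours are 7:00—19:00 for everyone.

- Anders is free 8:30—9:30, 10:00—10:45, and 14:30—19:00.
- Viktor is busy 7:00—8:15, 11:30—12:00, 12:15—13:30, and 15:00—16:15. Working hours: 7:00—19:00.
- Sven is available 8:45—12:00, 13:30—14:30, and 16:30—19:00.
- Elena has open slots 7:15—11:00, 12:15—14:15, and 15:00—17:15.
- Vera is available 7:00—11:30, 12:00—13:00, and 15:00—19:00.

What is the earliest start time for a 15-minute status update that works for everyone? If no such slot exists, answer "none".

Viktor free within 07:00–19:00: 08:15–11:30, 12:00–12:15, 13:30–15:00, 16:15–19:00.
Anders ∩ Viktor: 08:30–09:30, 10:00–10:45, 14:30–15:00, 16:15–19:00.
Anders ∩ Viktor ∩ Sven: 08:45–09:30, 10:00–10:45, 16:30–19:00.
Anders ∩ Viktor ∩ Sven ∩ Elena: 08:45–09:30, 10:00–10:45, 16:30–17:15.
Anders ∩ Viktor ∩ Sven ∩ Elena ∩ Vera: 08:45–09:30, 10:00–10:45, 16:30–17:15.
Windows ≥ 15 min: 08:45–09:30, 10:00–10:45, 16:30–17:15.
Earliest such window starts at 08:45.

08:45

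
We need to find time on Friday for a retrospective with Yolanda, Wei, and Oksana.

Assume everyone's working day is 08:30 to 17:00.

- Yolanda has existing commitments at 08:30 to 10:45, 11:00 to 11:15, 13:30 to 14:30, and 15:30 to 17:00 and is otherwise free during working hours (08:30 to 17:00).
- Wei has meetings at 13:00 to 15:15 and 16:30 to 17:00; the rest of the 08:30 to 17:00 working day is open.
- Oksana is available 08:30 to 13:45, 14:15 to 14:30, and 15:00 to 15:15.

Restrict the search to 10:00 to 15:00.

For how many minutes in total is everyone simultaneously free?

Yolanda free within 08:30–17:00: 10:45–11:00, 11:15–13:30, 14:30–15:30.
Wei free within 08:30–17:00: 08:30–13:00, 15:15–16:30.
Yolanda ∩ Wei: 10:45–11:00, 11:15–13:00, 15:15–15:30.
Yolanda ∩ Wei ∩ Oksana: 10:45–11:00, 11:15–13:00.
Restricted to 10:00–15:00: 10:45–11:00, 11:15–13:00.
Total common minutes: 15 + 105 = 120.

120 minutes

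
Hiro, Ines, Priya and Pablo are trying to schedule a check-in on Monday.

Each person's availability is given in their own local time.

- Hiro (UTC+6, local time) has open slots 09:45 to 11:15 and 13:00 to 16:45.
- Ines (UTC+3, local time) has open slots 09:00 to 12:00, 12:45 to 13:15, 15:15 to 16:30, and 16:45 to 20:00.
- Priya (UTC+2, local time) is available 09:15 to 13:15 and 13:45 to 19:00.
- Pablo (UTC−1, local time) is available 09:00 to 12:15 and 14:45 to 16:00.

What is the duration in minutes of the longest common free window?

Hiro → UTC: 03:45–05:15, 07:00–10:45.
Ines → UTC: 06:00–09:00, 09:45–10:15, 12:15–13:30, 13:45–17:00.
Priya → UTC: 07:15–11:15, 11:45–17:00.
Pablo → UTC: 10:00–13:15, 15:45–17:00.
Hiro ∩ Ines: 07:00–09:00, 09:45–10:15.
Hiro ∩ Ines ∩ Priya: 07:15–09:00, 09:45–10:15.
Hiro ∩ Ines ∩ Priya ∩ Pablo: 10:00–10:15.
Single common window of 15 minutes.

15 minutes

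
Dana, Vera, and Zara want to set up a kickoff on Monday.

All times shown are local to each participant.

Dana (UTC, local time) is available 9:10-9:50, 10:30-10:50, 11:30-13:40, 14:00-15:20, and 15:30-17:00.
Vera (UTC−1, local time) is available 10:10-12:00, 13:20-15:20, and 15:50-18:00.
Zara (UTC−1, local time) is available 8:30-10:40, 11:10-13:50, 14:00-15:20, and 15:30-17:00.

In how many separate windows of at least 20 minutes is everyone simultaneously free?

4

Dana → UTC: 09:10–09:50, 10:30–10:50, 11:30–13:40, 14:00–15:20, 15:30–17:00.
Vera → UTC: 11:10–13:00, 14:20–16:20, 16:50–19:00.
Zara → UTC: 09:30–11:40, 12:10–14:50, 15:00–16:20, 16:30–18:00.
Dana ∩ Vera: 11:30–13:00, 14:20–15:20, 15:30–16:20, 16:50–17:00.
Dana ∩ Vera ∩ Zara: 11:30–11:40, 12:10–13:00, 14:20–14:50, 15:00–15:20, 15:30–16:20, 16:50–17:00.
Windows ≥ 20 min: 12:10–13:00, 14:20–14:50, 15:00–15:20, 15:30–16:20.
That's 4 windows.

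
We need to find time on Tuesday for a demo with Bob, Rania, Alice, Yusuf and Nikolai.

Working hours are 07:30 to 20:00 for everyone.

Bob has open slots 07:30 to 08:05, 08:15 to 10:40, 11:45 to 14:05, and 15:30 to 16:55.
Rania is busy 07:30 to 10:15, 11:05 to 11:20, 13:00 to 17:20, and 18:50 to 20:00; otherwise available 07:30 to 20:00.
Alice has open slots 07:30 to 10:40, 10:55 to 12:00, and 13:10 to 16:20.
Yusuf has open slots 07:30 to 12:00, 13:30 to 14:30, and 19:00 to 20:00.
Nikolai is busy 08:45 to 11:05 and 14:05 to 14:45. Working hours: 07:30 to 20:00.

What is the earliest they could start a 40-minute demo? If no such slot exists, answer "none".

none

Rania free within 07:30–20:00: 10:15–11:05, 11:20–13:00, 17:20–18:50.
Nikolai free within 07:30–20:00: 07:30–08:45, 11:05–14:05, 14:45–20:00.
Bob ∩ Rania: 10:15–10:40, 11:45–13:00.
Bob ∩ Rania ∩ Alice: 10:15–10:40, 11:45–12:00.
Bob ∩ Rania ∩ Alice ∩ Yusuf: 10:15–10:40, 11:45–12:00.
Bob ∩ Rania ∩ Alice ∩ Yusuf ∩ Nikolai: 11:45–12:00.
Windows ≥ 40 min: (none).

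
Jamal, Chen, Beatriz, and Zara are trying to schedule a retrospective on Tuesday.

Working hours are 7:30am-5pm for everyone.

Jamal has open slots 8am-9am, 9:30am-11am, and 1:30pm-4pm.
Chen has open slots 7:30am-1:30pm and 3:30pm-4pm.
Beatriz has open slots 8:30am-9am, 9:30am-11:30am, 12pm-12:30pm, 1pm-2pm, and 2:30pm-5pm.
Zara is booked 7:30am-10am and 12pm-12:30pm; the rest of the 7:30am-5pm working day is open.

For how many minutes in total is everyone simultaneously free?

Zara free within 07:30–17:00: 10:00–12:00, 12:30–17:00.
Jamal ∩ Chen: 08:00–09:00, 09:30–11:00, 15:30–16:00.
Jamal ∩ Chen ∩ Beatriz: 08:30–09:00, 09:30–11:00, 15:30–16:00.
Jamal ∩ Chen ∩ Beatriz ∩ Zara: 10:00–11:00, 15:30–16:00.
Total common minutes: 60 + 30 = 90.

90 minutes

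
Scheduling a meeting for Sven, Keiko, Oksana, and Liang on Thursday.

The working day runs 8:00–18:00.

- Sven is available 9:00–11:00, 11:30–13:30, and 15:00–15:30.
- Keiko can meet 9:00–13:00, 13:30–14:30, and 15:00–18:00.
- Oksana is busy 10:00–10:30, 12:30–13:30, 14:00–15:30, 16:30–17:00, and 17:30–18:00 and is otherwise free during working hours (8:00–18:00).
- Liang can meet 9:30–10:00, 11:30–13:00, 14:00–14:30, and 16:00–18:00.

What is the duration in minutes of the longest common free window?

Oksana free within 08:00–18:00: 08:00–10:00, 10:30–12:30, 13:30–14:00, 15:30–16:30, 17:00–17:30.
Sven ∩ Keiko: 09:00–11:00, 11:30–13:00, 15:00–15:30.
Sven ∩ Keiko ∩ Oksana: 09:00–10:00, 10:30–11:00, 11:30–12:30.
Sven ∩ Keiko ∩ Oksana ∩ Liang: 09:30–10:00, 11:30–12:30.
Common window lengths: 30, 60 min; longest is 60.

60 minutes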